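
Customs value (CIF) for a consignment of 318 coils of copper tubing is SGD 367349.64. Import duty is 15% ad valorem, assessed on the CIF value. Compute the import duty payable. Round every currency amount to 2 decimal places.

Import duty: SGD 55102.45

Import duty = 367349.64 × 15% = 55102.45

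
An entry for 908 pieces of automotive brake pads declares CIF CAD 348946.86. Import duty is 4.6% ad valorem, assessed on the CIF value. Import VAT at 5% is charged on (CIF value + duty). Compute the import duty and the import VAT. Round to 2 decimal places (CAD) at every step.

Import duty: CAD 16051.56; import VAT: CAD 18249.92

Import duty = 348946.86 × 4.6% = 16051.56
VAT base = CIF + duty = 348946.86 + 16051.56 = 364998.42
Import VAT = 364998.42 × 5% = 18249.92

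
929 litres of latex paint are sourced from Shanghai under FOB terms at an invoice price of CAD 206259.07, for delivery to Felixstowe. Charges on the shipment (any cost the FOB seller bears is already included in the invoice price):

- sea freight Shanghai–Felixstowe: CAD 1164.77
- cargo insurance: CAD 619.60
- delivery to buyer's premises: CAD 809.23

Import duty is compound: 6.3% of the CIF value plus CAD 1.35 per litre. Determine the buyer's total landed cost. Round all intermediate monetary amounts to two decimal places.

FOB: the seller bears costs until goods are on board at the origin port; the buyer bears freight, insurance and all costs thereafter.
CIF value = FOB price + freight + insurance = 206259.07 + 1164.77 + 619.60 = 208043.44
Ad valorem component: 208043.44 × 6.3% = 13106.74
Specific component: 929 × 1.35 = 1254.15
Import duty = 13106.74 + 1254.15 = 14360.89
Buyer bears: freight 1164.77 + insurance 619.60 + delivery 809.23 + duty 14360.89 = 16954.49
Landed cost = invoice 206259.07 + 16954.49 = 223213.56

Total landed cost: CAD 223213.56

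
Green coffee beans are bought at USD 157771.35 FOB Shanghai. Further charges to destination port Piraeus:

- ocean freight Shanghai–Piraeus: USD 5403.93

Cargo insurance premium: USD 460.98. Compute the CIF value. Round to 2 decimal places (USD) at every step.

CIF value: USD 163636.26

CIF = FOB price + freight + insurance
CIF = 157771.35 + 5403.93 + 460.98 = 163636.26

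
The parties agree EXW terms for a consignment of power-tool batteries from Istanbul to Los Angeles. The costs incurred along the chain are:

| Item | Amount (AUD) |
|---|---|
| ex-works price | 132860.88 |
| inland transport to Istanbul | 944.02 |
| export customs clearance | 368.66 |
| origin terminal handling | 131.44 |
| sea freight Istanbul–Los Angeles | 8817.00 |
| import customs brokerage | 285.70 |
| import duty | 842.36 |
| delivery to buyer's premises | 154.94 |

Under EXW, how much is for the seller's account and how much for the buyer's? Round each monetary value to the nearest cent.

Seller: AUD 132860.88; buyer: AUD 11544.12

EXW: the seller makes goods available at their premises; the buyer bears all onward costs.
Seller's account: goods 132860.88 = 132860.88
Buyer's account: inland to port 944.02 + export clearance 368.66 + origin terminal 131.44 + freight 8817.00 + brokerage 285.70 + duty 842.36 + delivery 154.94 = 11544.12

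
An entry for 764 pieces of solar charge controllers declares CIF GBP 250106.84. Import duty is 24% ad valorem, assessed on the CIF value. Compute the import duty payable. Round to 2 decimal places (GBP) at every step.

Import duty: GBP 60025.64

Import duty = 250106.84 × 24% = 60025.64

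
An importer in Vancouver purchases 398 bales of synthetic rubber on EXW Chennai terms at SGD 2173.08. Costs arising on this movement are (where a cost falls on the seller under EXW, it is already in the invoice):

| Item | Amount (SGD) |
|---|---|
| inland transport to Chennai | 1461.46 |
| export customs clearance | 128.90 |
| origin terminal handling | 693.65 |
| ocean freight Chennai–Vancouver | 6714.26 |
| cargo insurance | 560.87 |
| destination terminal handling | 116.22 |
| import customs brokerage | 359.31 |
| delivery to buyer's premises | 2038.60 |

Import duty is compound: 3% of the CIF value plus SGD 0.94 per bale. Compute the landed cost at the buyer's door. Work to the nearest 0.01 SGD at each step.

EXW: the seller makes goods available at their premises; the buyer bears all onward costs.
CIF value = EXW price + inland to port + export clearance + origin terminal + freight + insurance = 2173.08 + 1461.46 + 128.90 + 693.65 + 6714.26 + 560.87 = 11732.22
Ad valorem component: 11732.22 × 3% = 351.97
Specific component: 398 × 0.94 = 374.12
Import duty = 351.97 + 374.12 = 726.09
Buyer bears: inland to port 1461.46 + export clearance 128.90 + origin terminal 693.65 + freight 6714.26 + insurance 560.87 + destination terminal 116.22 + brokerage 359.31 + delivery 2038.60 + duty 726.09 = 12799.36
Landed cost = invoice 2173.08 + 12799.36 = 14972.44

Total landed cost: SGD 14972.44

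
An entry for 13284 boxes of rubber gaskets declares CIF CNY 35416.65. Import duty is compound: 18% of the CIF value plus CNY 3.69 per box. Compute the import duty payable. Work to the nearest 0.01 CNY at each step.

Import duty: CNY 55392.96

Ad valorem component: 35416.65 × 18% = 6375.00
Specific component: 13284 × 3.69 = 49017.96
Import duty = 6375.00 + 49017.96 = 55392.96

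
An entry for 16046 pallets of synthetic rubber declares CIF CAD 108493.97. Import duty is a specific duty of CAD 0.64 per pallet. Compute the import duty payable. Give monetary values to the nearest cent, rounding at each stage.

Import duty: CAD 10269.44

Import duty = 16046 × 0.64 = 10269.44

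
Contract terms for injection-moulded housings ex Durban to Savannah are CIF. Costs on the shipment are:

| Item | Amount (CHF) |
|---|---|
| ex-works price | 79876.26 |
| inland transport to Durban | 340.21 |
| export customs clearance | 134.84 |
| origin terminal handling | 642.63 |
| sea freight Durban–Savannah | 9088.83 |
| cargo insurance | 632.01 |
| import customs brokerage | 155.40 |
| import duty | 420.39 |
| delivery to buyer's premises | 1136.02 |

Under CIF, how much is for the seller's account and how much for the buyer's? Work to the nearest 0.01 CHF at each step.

Seller: CHF 90714.78; buyer: CHF 1711.81

CIF: the seller pays costs through ocean freight and marine insurance to the destination port.
Seller's account: goods 79876.26 + inland to port 340.21 + export clearance 134.84 + origin terminal 642.63 + freight 9088.83 + insurance 632.01 = 90714.78
Buyer's account: brokerage 155.40 + duty 420.39 + delivery 1136.02 = 1711.81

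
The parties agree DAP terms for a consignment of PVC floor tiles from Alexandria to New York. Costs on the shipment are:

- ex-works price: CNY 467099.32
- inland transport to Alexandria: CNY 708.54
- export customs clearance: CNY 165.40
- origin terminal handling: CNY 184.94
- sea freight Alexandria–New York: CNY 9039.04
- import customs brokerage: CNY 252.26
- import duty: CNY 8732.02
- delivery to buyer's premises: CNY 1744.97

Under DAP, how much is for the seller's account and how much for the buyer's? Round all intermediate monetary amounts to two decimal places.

Seller: CNY 478942.21; buyer: CNY 8984.28

DAP: the seller bears all costs to the named destination except import duty and clearance.
Seller's account: goods 467099.32 + inland to port 708.54 + export clearance 165.40 + origin terminal 184.94 + freight 9039.04 + delivery 1744.97 = 478942.21
Buyer's account: brokerage 252.26 + duty 8732.02 = 8984.28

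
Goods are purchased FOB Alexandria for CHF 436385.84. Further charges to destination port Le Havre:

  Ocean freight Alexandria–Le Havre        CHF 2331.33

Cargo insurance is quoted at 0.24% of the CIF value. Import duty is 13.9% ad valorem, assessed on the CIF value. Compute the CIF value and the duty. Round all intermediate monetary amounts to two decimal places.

CIF value: CHF 439772.62; import duty: CHF 61128.39

Let C be the CIF value. C = FOB price + freight + 0.24% × C
C − 0.24% × C = 436385.84 + 2331.33
0.9976 × C = 438717.17
C = 438717.17 / 0.9976 = 439772.62
Insurance premium = 0.24% × 439772.62 = 1055.45
Import duty = 439772.62 × 13.9% = 61128.39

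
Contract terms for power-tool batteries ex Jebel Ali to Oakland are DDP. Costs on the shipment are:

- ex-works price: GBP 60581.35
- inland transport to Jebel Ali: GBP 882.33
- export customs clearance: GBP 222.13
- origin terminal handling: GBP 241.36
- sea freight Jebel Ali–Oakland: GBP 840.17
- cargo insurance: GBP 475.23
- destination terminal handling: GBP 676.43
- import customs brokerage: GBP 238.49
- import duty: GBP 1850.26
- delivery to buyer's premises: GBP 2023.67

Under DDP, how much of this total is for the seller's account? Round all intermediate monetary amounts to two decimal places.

DDP: the seller bears all costs including import duty.
Seller's account: goods 60581.35 + inland to port 882.33 + export clearance 222.13 + origin terminal 241.36 + freight 840.17 + insurance 475.23 + destination terminal 676.43 + brokerage 238.49 + duty 1850.26 + delivery 2023.67 = 68031.42
Buyer's account: 0.00

Seller's account: GBP 68031.42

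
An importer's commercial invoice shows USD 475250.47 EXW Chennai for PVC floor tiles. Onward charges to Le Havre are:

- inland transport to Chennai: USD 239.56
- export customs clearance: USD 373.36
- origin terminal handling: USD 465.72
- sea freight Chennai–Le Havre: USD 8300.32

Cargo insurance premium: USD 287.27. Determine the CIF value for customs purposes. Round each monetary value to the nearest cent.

CIF = EXW price + pre-shipment costs + freight + insurance
CIF = 475250.47 + 239.56 + 373.36 + 465.72 + 8300.32 + 287.27 = 484916.70

CIF value: USD 484916.70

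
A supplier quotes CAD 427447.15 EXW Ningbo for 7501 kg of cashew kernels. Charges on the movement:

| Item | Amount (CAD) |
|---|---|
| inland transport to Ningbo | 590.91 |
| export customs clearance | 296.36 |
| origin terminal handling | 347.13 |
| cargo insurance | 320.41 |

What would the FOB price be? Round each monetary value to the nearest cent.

Not relevant to the conversion: insurance — on the buyer under both terms; not part of either seller's price.
From EXW to FOB, the seller additionally bears: inland to port, export clearance, origin terminal.
FOB price = 427447.15 + 590.91 + 296.36 + 347.13 = 428681.55

FOB price: CAD 428681.55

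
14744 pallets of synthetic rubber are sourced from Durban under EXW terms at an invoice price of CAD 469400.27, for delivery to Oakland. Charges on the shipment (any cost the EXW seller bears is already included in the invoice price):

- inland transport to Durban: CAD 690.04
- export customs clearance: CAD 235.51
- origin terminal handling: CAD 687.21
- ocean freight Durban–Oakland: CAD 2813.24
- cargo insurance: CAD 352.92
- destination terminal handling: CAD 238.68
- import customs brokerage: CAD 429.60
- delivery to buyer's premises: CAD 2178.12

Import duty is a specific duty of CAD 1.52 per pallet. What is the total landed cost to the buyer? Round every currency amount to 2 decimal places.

EXW: the seller makes goods available at their premises; the buyer bears all onward costs.
CIF value = EXW price + inland to port + export clearance + origin terminal + freight + insurance = 469400.27 + 690.04 + 235.51 + 687.21 + 2813.24 + 352.92 = 474179.19
Import duty = 14744 × 1.52 = 22410.88
Buyer bears: inland to port 690.04 + export clearance 235.51 + origin terminal 687.21 + freight 2813.24 + insurance 352.92 + destination terminal 238.68 + brokerage 429.60 + delivery 2178.12 + duty 22410.88 = 30036.20
Landed cost = invoice 469400.27 + 30036.20 = 499436.47

Total landed cost: CAD 499436.47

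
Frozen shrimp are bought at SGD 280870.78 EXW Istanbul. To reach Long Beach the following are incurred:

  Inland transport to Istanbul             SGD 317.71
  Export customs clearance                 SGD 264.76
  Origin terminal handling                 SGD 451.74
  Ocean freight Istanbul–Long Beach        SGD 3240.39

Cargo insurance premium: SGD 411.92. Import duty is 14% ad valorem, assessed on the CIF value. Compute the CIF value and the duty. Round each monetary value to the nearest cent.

CIF = EXW price + pre-shipment costs + freight + insurance
CIF = 280870.78 + 317.71 + 264.76 + 451.74 + 3240.39 + 411.92 = 285557.30
Import duty = 285557.30 × 14% = 39978.02

CIF value: SGD 285557.30; import duty: SGD 39978.02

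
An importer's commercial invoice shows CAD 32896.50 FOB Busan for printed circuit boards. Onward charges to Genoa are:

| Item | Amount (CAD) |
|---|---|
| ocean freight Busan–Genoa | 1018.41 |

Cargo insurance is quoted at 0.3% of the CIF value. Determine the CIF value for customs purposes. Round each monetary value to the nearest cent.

CIF value: CAD 34016.96

Let C be the CIF value. C = FOB price + freight + 0.3% × C
C − 0.3% × C = 32896.50 + 1018.41
0.997 × C = 33914.91
C = 33914.91 / 0.997 = 34016.96
Insurance premium = 0.3% × 34016.96 = 102.05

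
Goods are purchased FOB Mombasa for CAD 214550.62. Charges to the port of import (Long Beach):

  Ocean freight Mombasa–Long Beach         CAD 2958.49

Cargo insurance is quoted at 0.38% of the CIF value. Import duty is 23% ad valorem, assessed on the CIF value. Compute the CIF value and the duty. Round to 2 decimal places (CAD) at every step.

CIF value: CAD 218338.80; import duty: CAD 50217.92

Let C be the CIF value. C = FOB price + freight + 0.38% × C
C − 0.38% × C = 214550.62 + 2958.49
0.9962 × C = 217509.11
C = 217509.11 / 0.9962 = 218338.80
Insurance premium = 0.38% × 218338.80 = 829.69
Import duty = 218338.80 × 23% = 50217.92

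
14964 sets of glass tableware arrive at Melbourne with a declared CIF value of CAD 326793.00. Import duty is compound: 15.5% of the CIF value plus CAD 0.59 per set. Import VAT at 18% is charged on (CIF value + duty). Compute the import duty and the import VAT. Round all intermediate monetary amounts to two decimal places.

Ad valorem component: 326793.00 × 15.5% = 50652.92
Specific component: 14964 × 0.59 = 8828.76
Import duty = 50652.92 + 8828.76 = 59481.68
VAT base = CIF + duty = 326793.00 + 59481.68 = 386274.68
Import VAT = 386274.68 × 18% = 69529.44

Import duty: CAD 59481.68; import VAT: CAD 69529.44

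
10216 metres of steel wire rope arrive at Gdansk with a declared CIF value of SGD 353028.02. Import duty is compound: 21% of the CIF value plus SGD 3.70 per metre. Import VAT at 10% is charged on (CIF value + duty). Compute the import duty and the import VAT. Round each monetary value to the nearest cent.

Ad valorem component: 353028.02 × 21% = 74135.88
Specific component: 10216 × 3.70 = 37799.20
Import duty = 74135.88 + 37799.20 = 111935.08
VAT base = CIF + duty = 353028.02 + 111935.08 = 464963.10
Import VAT = 464963.10 × 10% = 46496.31

Import duty: SGD 111935.08; import VAT: SGD 46496.31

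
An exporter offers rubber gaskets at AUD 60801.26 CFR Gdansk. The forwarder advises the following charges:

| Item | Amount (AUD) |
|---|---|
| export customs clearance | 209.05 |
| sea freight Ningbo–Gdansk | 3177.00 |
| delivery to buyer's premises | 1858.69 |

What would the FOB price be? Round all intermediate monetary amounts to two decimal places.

Not relevant to the conversion: export clearance — on the seller under both CFR and FOB; already in the CFR price and stays in the FOB price. delivery — on the buyer under both terms; not part of either seller's price.
From CFR to FOB, the seller no longer bears: freight.
FOB price = 60801.26 − 3177.00 = 57624.26

FOB price: AUD 57624.26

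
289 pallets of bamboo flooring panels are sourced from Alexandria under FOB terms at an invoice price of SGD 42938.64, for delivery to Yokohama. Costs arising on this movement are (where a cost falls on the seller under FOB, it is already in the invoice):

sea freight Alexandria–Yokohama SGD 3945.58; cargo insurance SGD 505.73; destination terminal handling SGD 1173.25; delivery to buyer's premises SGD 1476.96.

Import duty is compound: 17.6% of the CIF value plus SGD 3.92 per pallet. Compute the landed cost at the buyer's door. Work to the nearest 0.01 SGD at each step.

Total landed cost: SGD 59513.67

FOB: the seller bears costs until goods are on board at the origin port; the buyer bears freight, insurance and all costs thereafter.
CIF value = FOB price + freight + insurance = 42938.64 + 3945.58 + 505.73 = 47389.95
Ad valorem component: 47389.95 × 17.6% = 8340.63
Specific component: 289 × 3.92 = 1132.88
Import duty = 8340.63 + 1132.88 = 9473.51
Buyer bears: freight 3945.58 + insurance 505.73 + destination terminal 1173.25 + delivery 1476.96 + duty 9473.51 = 16575.03
Landed cost = invoice 42938.64 + 16575.03 = 59513.67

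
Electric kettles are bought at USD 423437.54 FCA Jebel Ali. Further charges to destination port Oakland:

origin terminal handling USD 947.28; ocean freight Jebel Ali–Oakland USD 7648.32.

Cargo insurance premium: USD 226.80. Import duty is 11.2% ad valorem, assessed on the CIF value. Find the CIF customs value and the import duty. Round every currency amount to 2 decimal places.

CIF = FCA price + pre-shipment costs + freight + insurance
CIF = 423437.54 + 947.28 + 7648.32 + 226.80 = 432259.94
Import duty = 432259.94 × 11.2% = 48413.11

CIF value: USD 432259.94; import duty: USD 48413.11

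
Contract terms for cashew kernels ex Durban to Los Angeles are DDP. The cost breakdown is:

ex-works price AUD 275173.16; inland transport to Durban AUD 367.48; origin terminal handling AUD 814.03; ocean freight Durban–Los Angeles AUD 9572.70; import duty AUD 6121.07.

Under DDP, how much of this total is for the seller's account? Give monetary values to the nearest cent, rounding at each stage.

DDP: the seller bears all costs including import duty.
Seller's account: goods 275173.16 + inland to port 367.48 + origin terminal 814.03 + freight 9572.70 + duty 6121.07 = 292048.44
Buyer's account: 0.00

Seller's account: AUD 292048.44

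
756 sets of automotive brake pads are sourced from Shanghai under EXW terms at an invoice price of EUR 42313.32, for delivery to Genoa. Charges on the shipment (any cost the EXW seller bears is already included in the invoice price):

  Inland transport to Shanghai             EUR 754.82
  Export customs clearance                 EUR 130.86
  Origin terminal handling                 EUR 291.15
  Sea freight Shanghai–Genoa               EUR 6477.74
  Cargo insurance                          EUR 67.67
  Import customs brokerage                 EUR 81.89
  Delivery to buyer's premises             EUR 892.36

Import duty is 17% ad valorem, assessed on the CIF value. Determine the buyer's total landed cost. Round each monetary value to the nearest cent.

EXW: the seller makes goods available at their premises; the buyer bears all onward costs.
CIF value = EXW price + inland to port + export clearance + origin terminal + freight + insurance = 42313.32 + 754.82 + 130.86 + 291.15 + 6477.74 + 67.67 = 50035.56
Import duty = 50035.56 × 17% = 8506.05
Buyer bears: inland to port 754.82 + export clearance 130.86 + origin terminal 291.15 + freight 6477.74 + insurance 67.67 + brokerage 81.89 + delivery 892.36 + duty 8506.05 = 17202.54
Landed cost = invoice 42313.32 + 17202.54 = 59515.86

Total landed cost: EUR 59515.86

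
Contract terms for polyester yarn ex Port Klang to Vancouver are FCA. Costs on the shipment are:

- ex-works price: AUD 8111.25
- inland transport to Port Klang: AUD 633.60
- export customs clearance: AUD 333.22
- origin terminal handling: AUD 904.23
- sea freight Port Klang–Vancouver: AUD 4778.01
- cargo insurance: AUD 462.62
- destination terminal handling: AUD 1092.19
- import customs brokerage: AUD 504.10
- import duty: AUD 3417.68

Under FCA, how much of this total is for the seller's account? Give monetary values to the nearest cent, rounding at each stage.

Seller's account: AUD 9078.07

FCA: the seller delivers export-cleared goods to the carrier; the buyer bears costs from that point.
Seller's account: goods 8111.25 + inland to port 633.60 + export clearance 333.22 = 9078.07
Buyer's account: origin terminal 904.23 + freight 4778.01 + insurance 462.62 + destination terminal 1092.19 + brokerage 504.10 + duty 3417.68 = 11158.83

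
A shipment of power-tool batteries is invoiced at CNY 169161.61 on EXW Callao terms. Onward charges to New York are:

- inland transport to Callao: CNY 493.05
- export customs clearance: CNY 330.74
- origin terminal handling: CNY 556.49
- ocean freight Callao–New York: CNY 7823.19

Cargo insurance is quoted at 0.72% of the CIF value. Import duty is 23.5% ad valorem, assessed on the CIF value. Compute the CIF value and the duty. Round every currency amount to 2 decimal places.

Let C be the CIF value. C = EXW price + pre-shipment costs + freight + 0.72% × C
C − 0.72% × C = 169161.61 + 493.05 + 330.74 + 556.49 + 7823.19
0.9928 × C = 178365.08
C = 178365.08 / 0.9928 = 179658.62
Insurance premium = 0.72% × 179658.62 = 1293.54
Import duty = 179658.62 × 23.5% = 42219.78

CIF value: CNY 179658.62; import duty: CNY 42219.78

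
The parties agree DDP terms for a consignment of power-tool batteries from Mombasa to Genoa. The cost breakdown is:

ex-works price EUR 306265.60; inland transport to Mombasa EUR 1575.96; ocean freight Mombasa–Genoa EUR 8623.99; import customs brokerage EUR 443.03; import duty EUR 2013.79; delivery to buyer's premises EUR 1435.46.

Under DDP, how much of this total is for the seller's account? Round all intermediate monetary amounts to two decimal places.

DDP: the seller bears all costs including import duty.
Seller's account: goods 306265.60 + inland to port 1575.96 + freight 8623.99 + brokerage 443.03 + duty 2013.79 + delivery 1435.46 = 320357.83
Buyer's account: 0.00

Seller's account: EUR 320357.83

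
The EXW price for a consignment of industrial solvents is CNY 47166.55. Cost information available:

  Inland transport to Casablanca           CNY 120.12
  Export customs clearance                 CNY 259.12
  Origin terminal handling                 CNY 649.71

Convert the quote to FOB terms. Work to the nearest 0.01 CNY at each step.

From EXW to FOB, the seller additionally bears: inland to port, export clearance, origin terminal.
FOB price = 47166.55 + 120.12 + 259.12 + 649.71 = 48195.50

FOB price: CNY 48195.50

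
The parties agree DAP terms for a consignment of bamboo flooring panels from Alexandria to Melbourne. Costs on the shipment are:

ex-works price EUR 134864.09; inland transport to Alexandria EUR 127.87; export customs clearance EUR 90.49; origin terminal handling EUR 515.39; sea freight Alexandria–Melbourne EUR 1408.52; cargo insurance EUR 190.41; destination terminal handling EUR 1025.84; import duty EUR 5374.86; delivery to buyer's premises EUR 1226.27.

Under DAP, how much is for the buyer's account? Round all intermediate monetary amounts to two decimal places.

Buyer's account: EUR 5374.86

DAP: the seller bears all costs to the named destination except import duty and clearance.
Seller's account: goods 134864.09 + inland to port 127.87 + export clearance 90.49 + origin terminal 515.39 + freight 1408.52 + insurance 190.41 + destination terminal 1025.84 + delivery 1226.27 = 139448.88
Buyer's account: duty 5374.86 = 5374.86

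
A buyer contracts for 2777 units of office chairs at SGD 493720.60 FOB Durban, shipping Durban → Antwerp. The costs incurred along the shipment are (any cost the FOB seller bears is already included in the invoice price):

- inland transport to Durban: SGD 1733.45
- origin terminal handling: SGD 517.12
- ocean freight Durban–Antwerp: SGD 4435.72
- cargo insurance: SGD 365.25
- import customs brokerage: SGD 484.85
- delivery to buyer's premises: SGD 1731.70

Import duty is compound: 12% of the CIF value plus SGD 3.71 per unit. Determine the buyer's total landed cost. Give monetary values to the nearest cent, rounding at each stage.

FOB: the seller bears costs until goods are on board at the origin port; the buyer bears freight, insurance and all costs thereafter.
Already in the invoice (seller's account under FOB): inland to port, origin terminal — exclude.
CIF value = FOB price + freight + insurance = 493720.60 + 4435.72 + 365.25 = 498521.57
Ad valorem component: 498521.57 × 12% = 59822.59
Specific component: 2777 × 3.71 = 10302.67
Import duty = 59822.59 + 10302.67 = 70125.26
Buyer bears: freight 4435.72 + insurance 365.25 + brokerage 484.85 + delivery 1731.70 + duty 70125.26 = 77142.78
Landed cost = invoice 493720.60 + 77142.78 = 570863.38

Total landed cost: SGD 570863.38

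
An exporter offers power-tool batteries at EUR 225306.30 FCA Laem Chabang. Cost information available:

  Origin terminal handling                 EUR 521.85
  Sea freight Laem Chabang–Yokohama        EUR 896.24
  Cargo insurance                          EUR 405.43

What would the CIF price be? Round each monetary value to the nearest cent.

From FCA to CIF, the seller additionally bears: origin terminal, freight, insurance.
CIF price = 225306.30 + 521.85 + 896.24 + 405.43 = 227129.82

CIF price: EUR 227129.82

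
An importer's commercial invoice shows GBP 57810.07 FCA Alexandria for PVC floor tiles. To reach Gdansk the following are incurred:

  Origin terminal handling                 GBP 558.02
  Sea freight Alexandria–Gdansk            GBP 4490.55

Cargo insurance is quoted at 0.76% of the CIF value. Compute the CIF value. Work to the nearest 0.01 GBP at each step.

Let C be the CIF value. C = FCA price + pre-shipment costs + freight + 0.76% × C
C − 0.76% × C = 57810.07 + 558.02 + 4490.55
0.9924 × C = 62858.64
C = 62858.64 / 0.9924 = 63340.02
Insurance premium = 0.76% × 63340.02 = 481.38

CIF value: GBP 63340.02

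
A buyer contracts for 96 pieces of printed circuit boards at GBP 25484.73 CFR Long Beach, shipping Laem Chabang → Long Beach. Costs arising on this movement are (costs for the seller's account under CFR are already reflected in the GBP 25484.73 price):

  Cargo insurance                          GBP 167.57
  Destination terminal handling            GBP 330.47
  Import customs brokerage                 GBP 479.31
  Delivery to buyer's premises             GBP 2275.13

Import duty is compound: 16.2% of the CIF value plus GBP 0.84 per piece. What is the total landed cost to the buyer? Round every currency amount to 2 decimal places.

Total landed cost: GBP 32973.52

CFR: the seller pays costs through ocean freight to the destination port, but not insurance.
CIF value = CFR price + insurance = 25484.73 + 167.57 = 25652.30
Ad valorem component: 25652.30 × 16.2% = 4155.67
Specific component: 96 × 0.84 = 80.64
Import duty = 4155.67 + 80.64 = 4236.31
Buyer bears: insurance 167.57 + destination terminal 330.47 + brokerage 479.31 + delivery 2275.13 + duty 4236.31 = 7488.79
Landed cost = invoice 25484.73 + 7488.79 = 32973.52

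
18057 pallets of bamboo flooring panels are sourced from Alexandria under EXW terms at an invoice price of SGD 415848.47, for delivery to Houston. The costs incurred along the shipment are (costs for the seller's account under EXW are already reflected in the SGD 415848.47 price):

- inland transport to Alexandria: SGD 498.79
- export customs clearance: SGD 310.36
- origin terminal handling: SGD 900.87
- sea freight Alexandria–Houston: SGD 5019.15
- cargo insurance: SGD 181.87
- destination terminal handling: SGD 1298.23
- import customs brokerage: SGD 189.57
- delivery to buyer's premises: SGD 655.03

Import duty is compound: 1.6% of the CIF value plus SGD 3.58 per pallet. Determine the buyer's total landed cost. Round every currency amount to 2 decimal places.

EXW: the seller makes goods available at their premises; the buyer bears all onward costs.
CIF value = EXW price + inland to port + export clearance + origin terminal + freight + insurance = 415848.47 + 498.79 + 310.36 + 900.87 + 5019.15 + 181.87 = 422759.51
Ad valorem component: 422759.51 × 1.6% = 6764.15
Specific component: 18057 × 3.58 = 64644.06
Import duty = 6764.15 + 64644.06 = 71408.21
Buyer bears: inland to port 498.79 + export clearance 310.36 + origin terminal 900.87 + freight 5019.15 + insurance 181.87 + destination terminal 1298.23 + brokerage 189.57 + delivery 655.03 + duty 71408.21 = 80462.08
Landed cost = invoice 415848.47 + 80462.08 = 496310.55

Total landed cost: SGD 496310.55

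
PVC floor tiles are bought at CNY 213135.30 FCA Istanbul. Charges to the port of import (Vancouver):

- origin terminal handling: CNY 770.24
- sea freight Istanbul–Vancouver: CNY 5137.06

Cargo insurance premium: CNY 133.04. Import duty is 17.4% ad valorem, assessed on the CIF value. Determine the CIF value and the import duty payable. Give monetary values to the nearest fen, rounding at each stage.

CIF = FCA price + pre-shipment costs + freight + insurance
CIF = 213135.30 + 770.24 + 5137.06 + 133.04 = 219175.64
Import duty = 219175.64 × 17.4% = 38136.56

CIF value: CNY 219175.64; import duty: CNY 38136.56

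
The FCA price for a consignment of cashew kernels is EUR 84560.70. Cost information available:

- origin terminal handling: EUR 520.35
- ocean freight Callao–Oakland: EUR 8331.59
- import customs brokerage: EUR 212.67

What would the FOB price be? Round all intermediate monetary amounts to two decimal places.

FOB price: EUR 85081.05

Not relevant to the conversion: freight, brokerage — on the buyer under both terms; not part of either seller's price.
From FCA to FOB, the seller additionally bears: origin terminal.
FOB price = 84560.70 + 520.35 = 85081.05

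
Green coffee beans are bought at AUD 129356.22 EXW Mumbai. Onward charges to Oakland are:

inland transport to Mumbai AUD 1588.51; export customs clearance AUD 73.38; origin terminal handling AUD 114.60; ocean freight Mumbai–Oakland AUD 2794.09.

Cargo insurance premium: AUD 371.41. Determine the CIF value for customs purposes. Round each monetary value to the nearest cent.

CIF value: AUD 134298.21

CIF = EXW price + pre-shipment costs + freight + insurance
CIF = 129356.22 + 1588.51 + 73.38 + 114.60 + 2794.09 + 371.41 = 134298.21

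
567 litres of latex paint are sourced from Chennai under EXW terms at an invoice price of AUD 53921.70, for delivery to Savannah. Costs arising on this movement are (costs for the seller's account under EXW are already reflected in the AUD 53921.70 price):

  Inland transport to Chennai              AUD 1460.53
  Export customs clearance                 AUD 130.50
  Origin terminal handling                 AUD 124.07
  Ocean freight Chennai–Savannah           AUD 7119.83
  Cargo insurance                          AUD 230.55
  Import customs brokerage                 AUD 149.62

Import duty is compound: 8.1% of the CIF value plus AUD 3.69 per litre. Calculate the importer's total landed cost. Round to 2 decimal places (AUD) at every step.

EXW: the seller makes goods available at their premises; the buyer bears all onward costs.
CIF value = EXW price + inland to port + export clearance + origin terminal + freight + insurance = 53921.70 + 1460.53 + 130.50 + 124.07 + 7119.83 + 230.55 = 62987.18
Ad valorem component: 62987.18 × 8.1% = 5101.96
Specific component: 567 × 3.69 = 2092.23
Import duty = 5101.96 + 2092.23 = 7194.19
Buyer bears: inland to port 1460.53 + export clearance 130.50 + origin terminal 124.07 + freight 7119.83 + insurance 230.55 + brokerage 149.62 + duty 7194.19 = 16409.29
Landed cost = invoice 53921.70 + 16409.29 = 70330.99

Total landed cost: AUD 70330.99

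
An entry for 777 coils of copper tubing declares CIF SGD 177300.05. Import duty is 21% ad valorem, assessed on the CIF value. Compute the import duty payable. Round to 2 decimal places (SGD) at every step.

Import duty: SGD 37233.01

Import duty = 177300.05 × 21% = 37233.01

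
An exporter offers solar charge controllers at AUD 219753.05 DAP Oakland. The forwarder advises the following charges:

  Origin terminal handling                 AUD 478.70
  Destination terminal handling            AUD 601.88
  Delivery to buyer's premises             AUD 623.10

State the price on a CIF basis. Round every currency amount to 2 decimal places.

CIF price: AUD 218528.07

Not relevant to the conversion: origin terminal — on the seller under both DAP and CIF; already in the DAP price and stays in the CIF price.
From DAP to CIF, the seller no longer bears: destination terminal, delivery.
CIF price = 219753.05 − 601.88 − 623.10 = 218528.07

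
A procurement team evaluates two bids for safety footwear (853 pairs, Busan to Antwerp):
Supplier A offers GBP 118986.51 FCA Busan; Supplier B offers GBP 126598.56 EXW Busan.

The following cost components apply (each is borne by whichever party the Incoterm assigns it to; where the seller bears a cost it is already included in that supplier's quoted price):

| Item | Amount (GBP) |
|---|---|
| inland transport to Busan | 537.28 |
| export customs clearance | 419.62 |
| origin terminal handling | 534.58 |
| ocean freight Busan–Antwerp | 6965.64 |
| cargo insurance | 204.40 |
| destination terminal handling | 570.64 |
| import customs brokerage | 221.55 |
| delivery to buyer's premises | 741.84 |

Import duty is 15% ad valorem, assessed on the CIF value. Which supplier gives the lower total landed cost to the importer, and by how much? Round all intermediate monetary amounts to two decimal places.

Supplier A (FCA):
CIF value = FCA price + origin terminal + freight + insurance = 118986.51 + 534.58 + 6965.64 + 204.40 = 126691.13
Import duty = 126691.13 × 15% = 19003.67
Buyer bears (A): 534.58 + 6965.64 + 204.40 + 570.64 + 221.55 + 741.84 = 9238.65
Landed cost (A) = invoice 118986.51 + 9238.65 + duty 19003.67 = 147228.83
Supplier B (EXW):
CIF value = EXW price + inland to port + export clearance + origin terminal + freight + insurance = 126598.56 + 537.28 + 419.62 + 534.58 + 6965.64 + 204.40 = 135260.08
Import duty = 135260.08 × 15% = 20289.01
Buyer bears (B): 537.28 + 419.62 + 534.58 + 6965.64 + 204.40 + 570.64 + 221.55 + 741.84 = 10195.55
Landed cost (B) = invoice 126598.56 + 10195.55 + duty 20289.01 = 157083.12
Difference = |147228.83 − 157083.12| = 9854.29

Supplier A is cheaper by GBP 9854.29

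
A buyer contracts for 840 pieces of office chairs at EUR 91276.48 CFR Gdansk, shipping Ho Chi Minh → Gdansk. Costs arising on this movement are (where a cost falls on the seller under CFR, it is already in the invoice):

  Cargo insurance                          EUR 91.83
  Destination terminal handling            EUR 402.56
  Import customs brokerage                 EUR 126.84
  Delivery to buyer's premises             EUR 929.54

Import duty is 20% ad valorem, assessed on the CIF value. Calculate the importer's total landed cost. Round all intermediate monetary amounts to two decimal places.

CFR: the seller pays costs through ocean freight to the destination port, but not insurance.
CIF value = CFR price + insurance = 91276.48 + 91.83 = 91368.31
Import duty = 91368.31 × 20% = 18273.66
Buyer bears: insurance 91.83 + destination terminal 402.56 + brokerage 126.84 + delivery 929.54 + duty 18273.66 = 19824.43
Landed cost = invoice 91276.48 + 19824.43 = 111100.91

Total landed cost: EUR 111100.91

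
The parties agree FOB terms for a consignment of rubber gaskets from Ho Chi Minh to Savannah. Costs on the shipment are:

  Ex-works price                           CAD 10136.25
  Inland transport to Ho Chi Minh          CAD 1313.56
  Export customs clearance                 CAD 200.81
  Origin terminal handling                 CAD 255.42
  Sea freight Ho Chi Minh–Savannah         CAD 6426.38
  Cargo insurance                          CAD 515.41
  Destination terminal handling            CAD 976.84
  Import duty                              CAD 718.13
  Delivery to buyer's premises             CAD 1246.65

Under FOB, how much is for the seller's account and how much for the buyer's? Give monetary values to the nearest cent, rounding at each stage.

FOB: the seller bears costs until goods are on board at the origin port; the buyer bears freight, insurance and all costs thereafter.
Seller's account: goods 10136.25 + inland to port 1313.56 + export clearance 200.81 + origin terminal 255.42 = 11906.04
Buyer's account: freight 6426.38 + insurance 515.41 + destination terminal 976.84 + duty 718.13 + delivery 1246.65 = 9883.41

Seller: CAD 11906.04; buyer: CAD 9883.41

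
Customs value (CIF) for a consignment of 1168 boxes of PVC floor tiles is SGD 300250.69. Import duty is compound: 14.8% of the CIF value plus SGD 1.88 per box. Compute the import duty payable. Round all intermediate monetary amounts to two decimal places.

Ad valorem component: 300250.69 × 14.8% = 44437.10
Specific component: 1168 × 1.88 = 2195.84
Import duty = 44437.10 + 2195.84 = 46632.94

Import duty: SGD 46632.94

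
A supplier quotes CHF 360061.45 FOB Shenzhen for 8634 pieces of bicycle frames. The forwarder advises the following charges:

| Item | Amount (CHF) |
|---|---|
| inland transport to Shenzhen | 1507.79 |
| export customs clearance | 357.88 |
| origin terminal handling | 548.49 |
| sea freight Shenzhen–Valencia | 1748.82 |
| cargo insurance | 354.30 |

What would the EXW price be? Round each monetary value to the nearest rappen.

EXW price: CHF 357647.29

Not relevant to the conversion: insurance, freight — on the buyer under both terms; not part of either seller's price.
From FOB to EXW, the seller no longer bears: inland to port, export clearance, origin terminal.
EXW price = 360061.45 − 1507.79 − 357.88 − 548.49 = 357647.29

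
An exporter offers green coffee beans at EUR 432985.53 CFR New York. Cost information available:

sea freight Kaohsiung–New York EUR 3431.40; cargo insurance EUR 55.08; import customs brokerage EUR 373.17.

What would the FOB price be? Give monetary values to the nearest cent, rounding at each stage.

Not relevant to the conversion: brokerage, insurance — on the buyer under both terms; not part of either seller's price.
From CFR to FOB, the seller no longer bears: freight.
FOB price = 432985.53 − 3431.40 = 429554.13

FOB price: EUR 429554.13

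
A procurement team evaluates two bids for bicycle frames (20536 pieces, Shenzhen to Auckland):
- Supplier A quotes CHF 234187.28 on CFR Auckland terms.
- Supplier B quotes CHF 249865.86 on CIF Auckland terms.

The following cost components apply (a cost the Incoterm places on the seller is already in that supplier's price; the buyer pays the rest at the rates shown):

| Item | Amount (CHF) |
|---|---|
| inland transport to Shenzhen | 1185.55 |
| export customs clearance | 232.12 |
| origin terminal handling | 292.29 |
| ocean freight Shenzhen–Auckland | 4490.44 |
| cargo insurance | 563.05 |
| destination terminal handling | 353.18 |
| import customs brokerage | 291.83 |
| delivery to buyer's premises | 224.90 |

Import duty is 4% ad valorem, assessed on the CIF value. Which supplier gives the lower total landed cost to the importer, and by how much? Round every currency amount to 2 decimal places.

Supplier A (CFR):
CIF value = CFR price + insurance = 234187.28 + 563.05 = 234750.33
Import duty = 234750.33 × 4% = 9390.01
Buyer bears (A): 563.05 + 353.18 + 291.83 + 224.90 = 1432.96
Landed cost (A) = invoice 234187.28 + 1432.96 + duty 9390.01 = 245010.25
Supplier B (CIF):
The CIF price already equals the CIF value: 249865.86
Import duty = 249865.86 × 4% = 9994.63
Buyer bears (B): 353.18 + 291.83 + 224.90 = 869.91
Landed cost (B) = invoice 249865.86 + 869.91 + duty 9994.63 = 260730.40
Difference = |245010.25 − 260730.40| = 15720.15

Supplier A is cheaper by CHF 15720.15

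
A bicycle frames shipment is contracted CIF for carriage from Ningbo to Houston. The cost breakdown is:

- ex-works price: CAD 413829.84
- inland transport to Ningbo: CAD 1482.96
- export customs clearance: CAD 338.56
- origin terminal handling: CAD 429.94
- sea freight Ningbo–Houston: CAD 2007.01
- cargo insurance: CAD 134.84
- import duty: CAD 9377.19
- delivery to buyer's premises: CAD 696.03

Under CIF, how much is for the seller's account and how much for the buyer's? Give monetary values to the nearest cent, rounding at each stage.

CIF: the seller pays costs through ocean freight and marine insurance to the destination port.
Seller's account: goods 413829.84 + inland to port 1482.96 + export clearance 338.56 + origin terminal 429.94 + freight 2007.01 + insurance 134.84 = 418223.15
Buyer's account: duty 9377.19 + delivery 696.03 = 10073.22

Seller: CAD 418223.15; buyer: CAD 10073.22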